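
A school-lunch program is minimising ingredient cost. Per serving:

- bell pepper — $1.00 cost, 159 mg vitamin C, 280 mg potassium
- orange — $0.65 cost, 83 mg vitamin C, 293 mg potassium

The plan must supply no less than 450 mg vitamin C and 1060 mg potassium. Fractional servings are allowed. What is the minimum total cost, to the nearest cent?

Two binding constraints pin down two serving amounts, so the optimal mix uses at most two foods. The candidates are each food alone (scaled to the tighter of vitamin C/potassium) and each pair with both constraints tight.
bell pepper only: max(450/159, 1060/280) = 3.786 servings → $3.79.
orange only: max(450/83, 1060/293) = 5.422 servings → $3.52.
bell pepper + orange with both tight: 1.879 servings and 1.822 servings → $3.06.
Cheapest feasible corner: $3.06.

$3.06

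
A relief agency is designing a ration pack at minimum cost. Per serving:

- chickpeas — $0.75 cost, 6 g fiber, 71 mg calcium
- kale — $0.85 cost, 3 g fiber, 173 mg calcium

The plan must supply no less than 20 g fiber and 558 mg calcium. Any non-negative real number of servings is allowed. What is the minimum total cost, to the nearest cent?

The cheapest plan sits at a corner of the feasible region — with two constraints it uses at most two foods.
chickpeas only: max(20/6, 558/71) = 7.859 servings → $5.89.
kale only: max(20/3, 558/173) = 6.667 servings → $5.67.
chickpeas + kale with both tight: 2.165 servings and 2.337 servings → $3.61.
The minimum over all feasible corners is $3.61.

$3.61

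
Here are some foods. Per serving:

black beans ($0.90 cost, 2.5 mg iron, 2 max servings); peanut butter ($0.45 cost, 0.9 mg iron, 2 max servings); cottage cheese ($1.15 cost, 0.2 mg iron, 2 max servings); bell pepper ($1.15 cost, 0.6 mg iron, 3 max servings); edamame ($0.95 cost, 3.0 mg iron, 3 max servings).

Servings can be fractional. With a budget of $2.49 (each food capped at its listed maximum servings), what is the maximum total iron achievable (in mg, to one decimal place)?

7.9 mg

Iron per dollar: edamame 3.158, black beans 2.778, peanut butter 2, bell pepper 0.5217, cottage cheese 0.1739.
Take 2.621 servings of edamame: spends $2.49, +7.9 mg iron (running total 7.9 mg).
Filling greedily by iron-per-dollar is optimal for one linear limit, giving 7.9 mg.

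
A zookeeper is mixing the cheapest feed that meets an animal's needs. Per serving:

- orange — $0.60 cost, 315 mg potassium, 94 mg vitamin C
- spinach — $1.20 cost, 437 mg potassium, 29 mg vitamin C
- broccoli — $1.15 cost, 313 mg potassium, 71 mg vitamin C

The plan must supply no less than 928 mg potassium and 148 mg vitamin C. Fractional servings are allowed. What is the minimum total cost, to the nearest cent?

$1.77

Check every corner: each single food scaled to meet both minima, and each pair solved so both constraints bind.
orange only: max(928/315, 148/94) = 2.946 servings → $1.77.
spinach only: max(928/437, 148/29) = 5.103 servings → $6.12.
broccoli only: max(928/313, 148/71) = 2.965 servings → $3.41.
orange + spinach with both tight: 1.182 servings and 1.271 servings → $2.24.
orange + broccoli: intersection lies outside the first quadrant.
spinach + broccoli with both tight: 0.8913 servings and 1.72 servings → $3.05.
So the least-cost plan costs $1.77.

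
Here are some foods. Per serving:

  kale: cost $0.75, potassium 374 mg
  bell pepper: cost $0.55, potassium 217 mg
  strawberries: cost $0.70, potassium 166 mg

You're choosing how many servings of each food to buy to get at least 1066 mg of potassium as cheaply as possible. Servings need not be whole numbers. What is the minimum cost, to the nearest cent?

$2.14

Cost per mg of potassium: kale $0.0020, bell pepper $0.0025, strawberries $0.0042.
With no serving limits, use only kale: 1066 mg / 374 mg = 2.85 servings × $0.75 = $2.14.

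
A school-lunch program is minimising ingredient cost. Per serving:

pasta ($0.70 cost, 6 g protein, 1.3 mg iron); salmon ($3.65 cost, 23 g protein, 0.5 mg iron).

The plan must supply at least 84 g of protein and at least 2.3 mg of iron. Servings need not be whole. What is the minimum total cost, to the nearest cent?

Check every corner: each single food scaled to meet both minima, and each pair solved so both constraints bind.
pasta only: max(84/6, 2.3/1.3) = 14 servings → $9.80.
salmon only: max(84/23, 2.3/0.5) = 4.6 servings → $16.79.
pasta + salmon with both tight: 0.4052 servings and 3.546 servings → $13.23.
The minimum over all feasible corners is $9.80.

$9.80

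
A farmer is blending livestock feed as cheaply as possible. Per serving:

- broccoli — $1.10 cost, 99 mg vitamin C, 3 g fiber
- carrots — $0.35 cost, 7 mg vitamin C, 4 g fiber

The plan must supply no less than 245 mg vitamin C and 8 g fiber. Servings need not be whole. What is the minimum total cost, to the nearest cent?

$2.76

The cheapest plan sits at a corner of the feasible region — with two constraints it uses at most two foods.
broccoli only: max(245/99, 8/3) = 2.667 servings → $2.93.
carrots only: max(245/7, 8/4) = 35 servings → $12.25.
broccoli + carrots with both tight: 2.464 servings and 0.152 servings → $2.76.
So the least-cost plan costs $2.76.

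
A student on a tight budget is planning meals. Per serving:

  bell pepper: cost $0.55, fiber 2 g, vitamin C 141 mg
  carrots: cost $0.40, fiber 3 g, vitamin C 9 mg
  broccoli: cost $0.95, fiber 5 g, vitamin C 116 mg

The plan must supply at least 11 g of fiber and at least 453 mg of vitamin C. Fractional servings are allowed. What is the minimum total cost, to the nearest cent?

$2.35

The cheapest plan sits at a corner of the feasible region — with two constraints it uses at most two foods.
bell pepper only: max(11/2, 453/141) = 5.5 servings → $3.02.
carrots only: max(11/3, 453/9) = 50.33 servings → $20.13.
broccoli only: max(11/5, 453/116) = 3.905 servings → $3.71.
bell pepper + carrots with both tight: 3.111 servings and 1.593 servings → $2.35.
bell pepper + broccoli with both tight: 2.091 servings and 1.364 servings → $2.45.
carrots + broccoli: the both-tight solution has a negative serving — not a feasible corner.
Cheapest feasible corner: $2.35.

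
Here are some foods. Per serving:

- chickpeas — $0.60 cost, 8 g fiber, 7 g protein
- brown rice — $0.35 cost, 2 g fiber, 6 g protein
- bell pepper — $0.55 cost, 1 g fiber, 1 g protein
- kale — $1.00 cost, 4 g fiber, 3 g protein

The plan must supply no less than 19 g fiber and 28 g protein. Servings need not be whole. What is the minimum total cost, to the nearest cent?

$1.96

A basic optimal solution has at most two foods positive. Try each food alone and each pair with both targets met exactly.
chickpeas only: max(19/8, 28/7) = 4 servings → $2.40.
brown rice only: max(19/2, 28/6) = 9.5 servings → $3.33.
bell pepper only: max(19/1, 28/1) = 28 servings → $15.40.
kale only: max(19/4, 28/3) = 9.333 servings → $9.33.
chickpeas + brown rice with both tight: 1.706 servings and 2.676 servings → $1.96.
chickpeas + bell pepper with both targets exact would need a negative amount; discard.
chickpeas + kale: the both-tight solution has a negative serving — not a feasible corner.
brown rice + bell pepper with both tight: 2.25 servings and 14.5 servings → $8.76.
brown rice + kale with both tight: 3.056 servings and 3.222 servings → $4.29.
bell pepper + kale with both targets exact would need a negative amount; discard.
Cheapest feasible corner: $1.96.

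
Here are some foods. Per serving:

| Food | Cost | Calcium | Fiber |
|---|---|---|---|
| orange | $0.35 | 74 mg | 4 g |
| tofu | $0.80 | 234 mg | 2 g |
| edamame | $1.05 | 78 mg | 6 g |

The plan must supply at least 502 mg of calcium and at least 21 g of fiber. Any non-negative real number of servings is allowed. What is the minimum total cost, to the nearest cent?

A basic optimal solution has at most two foods positive. Try each food alone and each pair with both targets met exactly.
orange only: max(502/74, 21/4) = 6.784 servings → $2.37.
tofu only: max(502/234, 21/2) = 10.5 servings → $8.40.
edamame only: max(502/78, 21/6) = 6.436 servings → $6.76.
orange + tofu with both tight: 4.962 servings and 0.5761 servings → $2.20.
orange + edamame with both targets exact would need a negative amount; discard.
tofu + edamame with both tight: 1.101 servings and 3.133 servings → $4.17.
So the least-cost plan costs $2.20.

$2.20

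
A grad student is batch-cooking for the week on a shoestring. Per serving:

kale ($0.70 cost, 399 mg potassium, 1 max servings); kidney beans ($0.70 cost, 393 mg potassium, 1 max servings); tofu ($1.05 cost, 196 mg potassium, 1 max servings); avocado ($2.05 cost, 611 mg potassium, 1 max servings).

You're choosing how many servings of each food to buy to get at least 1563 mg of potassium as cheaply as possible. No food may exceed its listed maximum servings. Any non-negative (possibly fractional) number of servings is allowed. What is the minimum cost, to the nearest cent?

Cost per mg of potassium: kale $0.0018, kidney beans $0.0018, avocado $0.0034, tofu $0.0054.
Take 1 serving of kale: +399.0 mg potassium for $0.70 (total $0.70, still need 1164.0 mg).
Take 1 serving of kidney beans: +393.0 mg potassium for $0.70 (total $1.40, still need 771.0 mg).
Take 1 serving of avocado: +611.0 mg potassium for $2.05 (total $3.45, still need 160.0 mg).
Take 0.8163 servings of tofu: +160.0 mg potassium for $0.86 (total $4.31, still need 0.0 mg).
Filling from the cheapest source first is optimal under one linear minimum: $4.31.

$4.31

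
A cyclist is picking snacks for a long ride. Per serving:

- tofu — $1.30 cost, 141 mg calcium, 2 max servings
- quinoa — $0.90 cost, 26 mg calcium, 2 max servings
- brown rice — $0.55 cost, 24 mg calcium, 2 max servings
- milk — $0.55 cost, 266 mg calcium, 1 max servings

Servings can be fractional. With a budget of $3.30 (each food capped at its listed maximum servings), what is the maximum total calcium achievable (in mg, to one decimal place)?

Calcium per dollar: milk 483.6, tofu 108.5, brown rice 43.64, quinoa 28.89.
Take 1 serving of milk: spends $0.55, +266.0 mg calcium (running total 266.0 mg).
Take 2 servings of tofu: spends $2.60, +282.0 mg calcium (running total 548.0 mg).
Take 0.2727 servings of brown rice: spends $0.15, +6.5 mg calcium (running total 554.5 mg).
Greedy by best ratio exhausts the cost allowance optimally: 554.5 mg.

554.5 mg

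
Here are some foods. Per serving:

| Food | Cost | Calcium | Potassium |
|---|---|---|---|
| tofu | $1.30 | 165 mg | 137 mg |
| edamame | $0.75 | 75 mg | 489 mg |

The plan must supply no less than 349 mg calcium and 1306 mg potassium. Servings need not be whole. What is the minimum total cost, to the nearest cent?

$3.13

An LP optimum is at a vertex; with two nutrient constraints at most two foods are used. Check each candidate.
tofu only: max(349/165, 1306/137) = 9.533 servings → $12.39.
edamame only: max(349/75, 1306/489) = 4.653 servings → $3.49.
tofu + edamame with both tight: 1.033 servings and 2.381 servings → $3.13.
So the least-cost plan costs $3.13.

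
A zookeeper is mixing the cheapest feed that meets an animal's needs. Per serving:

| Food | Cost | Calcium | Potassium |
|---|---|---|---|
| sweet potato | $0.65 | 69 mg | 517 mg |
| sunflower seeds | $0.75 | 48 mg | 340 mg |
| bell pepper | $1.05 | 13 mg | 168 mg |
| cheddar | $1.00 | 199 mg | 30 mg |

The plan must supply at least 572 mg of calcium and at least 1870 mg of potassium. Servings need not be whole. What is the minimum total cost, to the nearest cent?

Check every corner: each single food scaled to meet both minima, and each pair solved so both constraints bind.
sweet potato only: max(572/69, 1870/517) = 8.29 servings → $5.39.
sunflower seeds only: max(572/48, 1870/340) = 11.92 servings → $8.94.
bell pepper only: max(572/13, 1870/168) = 44 servings → $46.20.
cheddar only: max(572/199, 1870/30) = 62.33 servings → $62.33.
sweet potato + sunflower seeds: intersection lies outside the first quadrant.
sweet potato + bell pepper: the both-tight solution has a negative serving — not a feasible corner.
sweet potato + cheddar with both tight: 3.521 servings and 1.653 servings → $3.94.
sunflower seeds + bell pepper with both targets exact would need a negative amount; discard.
sunflower seeds + cheddar with both tight: 5.36 servings and 1.581 servings → $5.60.
bell pepper + cheddar with both tight: 10.74 servings and 2.173 servings → $13.45.
So the least-cost plan costs $3.94.

$3.94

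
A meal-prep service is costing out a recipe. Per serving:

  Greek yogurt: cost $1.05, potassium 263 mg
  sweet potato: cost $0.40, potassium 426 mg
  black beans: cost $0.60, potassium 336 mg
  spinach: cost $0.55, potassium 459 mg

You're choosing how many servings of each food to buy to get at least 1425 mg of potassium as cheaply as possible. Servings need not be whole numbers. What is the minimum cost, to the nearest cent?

$1.34

Cost per mg of potassium: sweet potato $0.0009, spinach $0.0012, black beans $0.0018, Greek yogurt $0.0040.
With no serving limits, use only sweet potato: 1425 mg / 426 mg = 3.345 servings × $0.40 = $1.34.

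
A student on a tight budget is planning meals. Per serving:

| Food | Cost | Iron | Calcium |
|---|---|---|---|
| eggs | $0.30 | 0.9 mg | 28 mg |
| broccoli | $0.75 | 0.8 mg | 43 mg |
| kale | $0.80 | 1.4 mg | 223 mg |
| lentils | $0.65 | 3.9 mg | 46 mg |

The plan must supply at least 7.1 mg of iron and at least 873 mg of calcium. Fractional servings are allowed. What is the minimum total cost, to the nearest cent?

$3.35

eggs only: max(7.1/0.9, 873/28) = 31.18 servings → $9.35.
broccoli only: max(7.1/0.8, 873/43) = 20.3 servings → $15.23.
kale only: max(7.1/1.4, 873/223) = 5.071 servings → $4.06.
lentils only: max(7.1/3.9, 873/46) = 18.98 servings → $12.34.
eggs + broccoli with both targets exact would need a negative amount; discard.
eggs + kale with both tight: 2.236 servings and 3.634 servings → $3.58.
eggs + lentils with both targets exact would need a negative amount; discard.
broccoli + kale with both tight: 3.055 servings and 3.326 servings → $4.95.
broccoli + lentils: intersection lies outside the first quadrant.
kale + lentils with both tight: 3.822 servings and 0.4484 servings → $3.35.
The minimum over all feasible corners is $3.35.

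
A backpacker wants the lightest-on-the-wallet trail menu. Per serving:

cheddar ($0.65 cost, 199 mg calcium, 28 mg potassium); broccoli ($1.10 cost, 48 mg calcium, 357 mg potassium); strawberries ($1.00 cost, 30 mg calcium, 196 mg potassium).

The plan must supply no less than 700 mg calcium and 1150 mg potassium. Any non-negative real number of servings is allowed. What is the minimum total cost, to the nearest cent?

$5.12

cheddar only: max(700/199, 1150/28) = 41.07 servings → $26.70.
broccoli only: max(700/48, 1150/357) = 14.58 servings → $16.04.
strawberries only: max(700/30, 1150/196) = 23.33 servings → $23.33.
cheddar + broccoli with both tight: 2.793 servings and 3.002 servings → $5.12.
cheddar + strawberries with both tight: 2.691 servings and 5.483 servings → $7.23.
broccoli + strawberries with both targets exact would need a negative amount; discard.
Cheapest feasible corner: $5.12.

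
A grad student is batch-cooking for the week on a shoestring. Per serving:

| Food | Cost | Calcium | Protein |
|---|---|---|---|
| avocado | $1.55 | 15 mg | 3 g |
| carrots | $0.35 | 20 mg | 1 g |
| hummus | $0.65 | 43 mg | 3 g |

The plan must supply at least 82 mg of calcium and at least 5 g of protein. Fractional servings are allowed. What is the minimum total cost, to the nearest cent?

$1.24

A basic optimal solution has at most two foods positive. Try each food alone and each pair with both targets met exactly.
avocado only: max(82/15, 5/3) = 5.467 servings → $8.47.
carrots only: max(82/20, 5/1) = 5 servings → $1.75.
hummus only: max(82/43, 5/3) = 1.907 servings → $1.24.
avocado + carrots with both tight: 0.4 servings and 3.8 servings → $1.95.
avocado + hummus: intersection lies outside the first quadrant.
carrots + hummus with both tight: 1.824 servings and 1.059 servings → $1.33.
So the least-cost plan costs $1.24.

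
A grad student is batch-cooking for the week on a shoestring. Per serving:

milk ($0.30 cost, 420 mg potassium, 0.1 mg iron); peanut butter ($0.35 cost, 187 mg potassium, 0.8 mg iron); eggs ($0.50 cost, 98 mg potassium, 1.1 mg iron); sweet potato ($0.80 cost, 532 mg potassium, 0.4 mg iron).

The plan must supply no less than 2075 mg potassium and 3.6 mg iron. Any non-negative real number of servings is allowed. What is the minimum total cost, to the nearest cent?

An LP optimum is at a vertex; with two nutrient constraints at most two foods are used. Check each candidate.
milk only: max(2075/420, 3.6/0.1) = 36 servings → $10.80.
peanut butter only: max(2075/187, 3.6/0.8) = 11.1 servings → $3.88.
eggs only: max(2075/98, 3.6/1.1) = 21.17 servings → $10.59.
sweet potato only: max(2075/532, 3.6/0.4) = 9 servings → $7.20.
milk + peanut butter with both tight: 3.11 servings and 4.111 servings → $2.37.
milk + eggs with both tight: 4.267 servings and 2.885 servings → $2.72.
milk + sweet potato with both targets exact would need a negative amount; discard.
peanut butter + eggs: the both-tight solution has a negative serving — not a feasible corner.
peanut butter + sweet potato with both tight: 3.094 servings and 2.813 servings → $3.33.
eggs + sweet potato with both tight: 1.988 servings and 3.534 servings → $3.82.
The minimum over all feasible corners is $2.37.

$2.37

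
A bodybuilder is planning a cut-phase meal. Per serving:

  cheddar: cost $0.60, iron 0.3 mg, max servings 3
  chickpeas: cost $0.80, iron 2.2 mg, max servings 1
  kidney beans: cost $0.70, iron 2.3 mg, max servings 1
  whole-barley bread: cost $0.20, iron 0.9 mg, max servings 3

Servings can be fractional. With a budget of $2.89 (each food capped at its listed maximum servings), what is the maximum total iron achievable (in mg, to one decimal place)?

Iron per dollar: whole-barley bread 4.5, kidney beans 3.286, chickpeas 2.75, cheddar 0.5.
Take 3 servings of whole-barley bread: spends $0.60, +2.7 mg iron (running total 2.7 mg).
Take 1 serving of kidney beans: spends $0.70, +2.3 mg iron (running total 5.0 mg).
Take 1 serving of chickpeas: spends $0.80, +2.2 mg iron (running total 7.2 mg).
Take 1.317 servings of cheddar: spends $0.79, +0.4 mg iron (running total 7.6 mg).
Filling greedily by iron-per-dollar is optimal for one linear limit, giving 7.6 mg.

7.6 mg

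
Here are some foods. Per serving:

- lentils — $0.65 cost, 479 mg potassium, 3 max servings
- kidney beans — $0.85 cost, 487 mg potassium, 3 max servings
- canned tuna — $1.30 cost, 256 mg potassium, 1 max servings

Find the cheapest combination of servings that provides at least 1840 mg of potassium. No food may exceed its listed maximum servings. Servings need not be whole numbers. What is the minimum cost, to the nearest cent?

$2.65

Cost per mg of potassium: lentils $0.0014, kidney beans $0.0017, canned tuna $0.0051.
Take 3 servings of lentils: +1437.0 mg potassium for $1.95 (total $1.95, still need 403.0 mg).
Take 0.8275 servings of kidney beans: +403.0 mg potassium for $0.70 (total $2.65, still need 0.0 mg).
Filling from the cheapest source first is optimal under one linear minimum: $2.65.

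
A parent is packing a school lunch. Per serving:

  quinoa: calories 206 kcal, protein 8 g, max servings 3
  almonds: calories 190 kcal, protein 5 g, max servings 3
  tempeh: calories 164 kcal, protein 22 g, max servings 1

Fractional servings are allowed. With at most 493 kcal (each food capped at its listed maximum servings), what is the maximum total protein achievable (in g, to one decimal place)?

34.8 g

Protein per kcal: tempeh 0.1341, quinoa 0.03883, almonds 0.02632.
Take 1 serving of tempeh: uses 164 kcal, +22.0 g protein (running total 22.0 g).
Take 1.597 servings of quinoa: uses 329 kcal, +12.8 g protein (running total 34.8 g).
Greedy by best ratio exhausts the calories allowance optimally: 34.8 g.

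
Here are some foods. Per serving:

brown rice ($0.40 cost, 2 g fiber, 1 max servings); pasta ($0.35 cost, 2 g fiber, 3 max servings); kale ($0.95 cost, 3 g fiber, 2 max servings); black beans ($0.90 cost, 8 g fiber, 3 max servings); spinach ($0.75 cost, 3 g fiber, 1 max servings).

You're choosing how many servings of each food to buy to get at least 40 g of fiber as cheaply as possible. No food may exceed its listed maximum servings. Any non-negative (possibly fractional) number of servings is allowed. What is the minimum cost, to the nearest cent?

$6.48

Cost per g of fiber: black beans $0.1125, pasta $0.1750, brown rice $0.2000, spinach $0.2500, kale $0.3167.
Take 3 servings of black beans: +24.0 g fiber for $2.70 (total $2.70, still need 16.0 g).
Take 3 servings of pasta: +6.0 g fiber for $1.05 (total $3.75, still need 10.0 g).
Take 1 serving of brown rice: +2.0 g fiber for $0.40 (total $4.15, still need 8.0 g).
Take 1 serving of spinach: +3.0 g fiber for $0.75 (total $4.90, still need 5.0 g).
Take 1.667 servings of kale: +5.0 g fiber for $1.58 (total $6.48, still need 0.0 g).
Greedy by cheapest-per-g is optimal for a single linear constraint, so the minimum cost is $6.48.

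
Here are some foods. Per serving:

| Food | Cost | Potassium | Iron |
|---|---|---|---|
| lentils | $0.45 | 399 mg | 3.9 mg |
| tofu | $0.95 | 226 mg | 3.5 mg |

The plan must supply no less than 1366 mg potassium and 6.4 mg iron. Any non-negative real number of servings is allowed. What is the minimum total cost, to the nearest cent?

$1.54

Two binding constraints pin down two serving amounts, so the optimal mix uses at most two foods. The candidates are each food alone (scaled to the tighter of potassium/iron) and each pair with both constraints tight.
lentils only: max(1366/399, 6.4/3.9) = 3.424 servings → $1.54.
tofu only: max(1366/226, 6.4/3.5) = 6.044 servings → $5.74.
lentils + tofu: the both-tight solution has a negative serving — not a feasible corner.
The minimum over all feasible corners is $1.54.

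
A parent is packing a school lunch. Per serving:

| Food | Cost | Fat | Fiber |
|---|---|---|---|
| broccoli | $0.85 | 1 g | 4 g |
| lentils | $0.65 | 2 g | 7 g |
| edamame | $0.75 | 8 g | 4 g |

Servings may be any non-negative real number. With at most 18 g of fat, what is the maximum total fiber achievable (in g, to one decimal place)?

Fiber per g fat: broccoli 4, lentils 3.5, edamame 0.5.
With no serving limits, spend the whole fat allowance on broccoli: 18 g / 1 g × 4 g = 72.0 g.

72.0 g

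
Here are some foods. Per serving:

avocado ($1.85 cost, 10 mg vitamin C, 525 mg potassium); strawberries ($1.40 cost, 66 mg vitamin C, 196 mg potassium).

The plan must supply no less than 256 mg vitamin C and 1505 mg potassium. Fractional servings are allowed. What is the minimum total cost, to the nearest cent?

A basic optimal solution has at most two foods positive. Try each food alone and each pair with both targets met exactly.
avocado only: max(256/10, 1505/525) = 25.6 servings → $47.36.
strawberries only: max(256/66, 1505/196) = 7.679 servings → $10.75.
avocado + strawberries with both tight: 1.504 servings and 3.651 servings → $7.89.
So the least-cost plan costs $7.89.

$7.89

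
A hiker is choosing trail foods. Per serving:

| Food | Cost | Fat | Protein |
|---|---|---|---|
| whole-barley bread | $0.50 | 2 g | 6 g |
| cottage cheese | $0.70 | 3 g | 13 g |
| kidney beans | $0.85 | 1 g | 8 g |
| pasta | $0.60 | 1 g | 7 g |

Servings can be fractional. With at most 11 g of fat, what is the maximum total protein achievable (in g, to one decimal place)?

88.0 g

Protein per g fat: kidney beans 8, pasta 7, cottage cheese 4.333, whole-barley bread 3.
With no serving limits, spend the whole fat allowance on kidney beans: 11 g / 1 g × 8 g = 88.0 g.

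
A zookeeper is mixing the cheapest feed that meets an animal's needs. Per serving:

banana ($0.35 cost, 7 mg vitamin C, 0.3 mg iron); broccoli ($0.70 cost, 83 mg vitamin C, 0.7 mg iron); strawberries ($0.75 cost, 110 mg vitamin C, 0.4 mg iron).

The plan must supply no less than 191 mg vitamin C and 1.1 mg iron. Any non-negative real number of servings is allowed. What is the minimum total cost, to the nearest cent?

$1.44

Check every corner: each single food scaled to meet both minima, and each pair solved so both constraints bind.
banana only: max(191/7, 1.1/0.3) = 27.29 servings → $9.55.
broccoli only: max(191/83, 1.1/0.7) = 2.301 servings → $1.61.
strawberries only: max(191/110, 1.1/0.4) = 2.75 servings → $2.06.
banana + broccoli: intersection lies outside the first quadrant.
banana + strawberries with both tight: 1.477 servings and 1.642 servings → $1.75.
broccoli + strawberries with both tight: 1.018 servings and 0.968 servings → $1.44.
So the least-cost plan costs $1.44.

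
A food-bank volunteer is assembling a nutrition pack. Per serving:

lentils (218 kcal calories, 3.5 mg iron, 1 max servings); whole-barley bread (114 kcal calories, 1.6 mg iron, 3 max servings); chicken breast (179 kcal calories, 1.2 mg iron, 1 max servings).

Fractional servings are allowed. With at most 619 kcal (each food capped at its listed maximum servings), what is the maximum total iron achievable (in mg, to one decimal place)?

Iron per kcal: lentils 0.01606, whole-barley bread 0.01404, chicken breast 0.006704.
Take 1 serving of lentils: uses 218 kcal, +3.5 mg iron (running total 3.5 mg).
Take 3 servings of whole-barley bread: uses 342 kcal, +4.8 mg iron (running total 8.3 mg).
Take 0.3296 servings of chicken breast: uses 59 kcal, +0.4 mg iron (running total 8.7 mg).
Filling greedily by iron-per-kcal is optimal for one linear limit, giving 8.7 mg.

8.7 mg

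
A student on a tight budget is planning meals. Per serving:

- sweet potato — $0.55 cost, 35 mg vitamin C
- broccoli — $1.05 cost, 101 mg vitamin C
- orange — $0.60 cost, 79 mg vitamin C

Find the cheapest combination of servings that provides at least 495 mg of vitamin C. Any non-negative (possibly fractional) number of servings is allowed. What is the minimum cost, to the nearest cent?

$3.76

Cost per mg of vitamin C: orange $0.0076, broccoli $0.0104, sweet potato $0.0157.
With no serving limits, use only orange: 495 mg / 79 mg = 6.266 servings × $0.60 = $3.76.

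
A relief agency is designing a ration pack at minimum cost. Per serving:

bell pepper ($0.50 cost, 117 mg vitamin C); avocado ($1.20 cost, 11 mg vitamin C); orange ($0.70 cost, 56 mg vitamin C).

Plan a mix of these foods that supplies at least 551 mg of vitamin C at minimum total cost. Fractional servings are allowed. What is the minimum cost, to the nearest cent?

$2.35

Cost per mg of vitamin C: bell pepper $0.0043, orange $0.0125, avocado $0.1091.
With no serving limits, use only bell pepper: 551 mg / 117 mg = 4.709 servings × $0.50 = $2.35.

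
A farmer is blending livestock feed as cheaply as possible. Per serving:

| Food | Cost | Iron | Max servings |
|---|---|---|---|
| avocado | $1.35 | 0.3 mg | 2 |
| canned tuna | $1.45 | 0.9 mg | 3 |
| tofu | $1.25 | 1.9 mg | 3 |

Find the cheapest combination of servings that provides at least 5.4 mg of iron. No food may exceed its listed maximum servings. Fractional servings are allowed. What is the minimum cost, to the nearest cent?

Cost per mg of iron: tofu $0.6579, canned tuna $1.6111, avocado $4.5000.
Take 2.842 servings of tofu: +5.4 mg iron for $3.55 (total $3.55, still need 0.0 mg).
Greedy by cheapest-per-mg is optimal for a single linear constraint, so the minimum cost is $3.55.

$3.55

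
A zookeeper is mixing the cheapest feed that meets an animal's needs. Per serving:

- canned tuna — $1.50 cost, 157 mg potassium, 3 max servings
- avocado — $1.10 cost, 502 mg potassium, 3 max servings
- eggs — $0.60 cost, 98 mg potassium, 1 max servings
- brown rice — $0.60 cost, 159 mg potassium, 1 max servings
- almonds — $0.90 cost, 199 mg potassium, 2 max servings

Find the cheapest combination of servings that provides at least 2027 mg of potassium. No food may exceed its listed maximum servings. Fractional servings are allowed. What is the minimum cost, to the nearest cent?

$5.54

Cost per mg of potassium: avocado $0.0022, brown rice $0.0038, almonds $0.0045, eggs $0.0061, canned tuna $0.0096.
Take 3 servings of avocado: +1506.0 mg potassium for $3.30 (total $3.30, still need 521.0 mg).
Take 1 serving of brown rice: +159.0 mg potassium for $0.60 (total $3.90, still need 362.0 mg).
Take 1.819 servings of almonds: +362.0 mg potassium for $1.64 (total $5.54, still need 0.0 mg).
Greedy by cheapest-per-mg is optimal for a single linear constraint, so the minimum cost is $5.54.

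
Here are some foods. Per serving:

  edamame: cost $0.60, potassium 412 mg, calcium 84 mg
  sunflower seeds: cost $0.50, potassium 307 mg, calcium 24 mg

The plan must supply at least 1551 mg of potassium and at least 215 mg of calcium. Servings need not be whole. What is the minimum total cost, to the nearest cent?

$2.26

edamame only: max(1551/412, 215/84) = 3.765 servings → $2.26.
sunflower seeds only: max(1551/307, 215/24) = 8.958 servings → $4.48.
edamame + sunflower seeds with both tight: 1.81 servings and 2.623 servings → $2.40.
So the least-cost plan costs $2.26.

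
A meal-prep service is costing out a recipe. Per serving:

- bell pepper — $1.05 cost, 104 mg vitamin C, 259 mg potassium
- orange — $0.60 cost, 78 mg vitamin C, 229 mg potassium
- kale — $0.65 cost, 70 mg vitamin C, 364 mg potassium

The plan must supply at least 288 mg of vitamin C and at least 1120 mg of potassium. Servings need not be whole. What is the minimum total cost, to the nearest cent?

$2.41

bell pepper only: max(288/104, 1120/259) = 4.324 servings → $4.54.
orange only: max(288/78, 1120/229) = 4.891 servings → $2.93.
kale only: max(288/70, 1120/364) = 4.114 servings → $2.67.
bell pepper + orange with both targets exact would need a negative amount; discard.
bell pepper + kale with both tight: 1.34 servings and 2.123 servings → $2.79.
orange + kale with both tight: 2.138 servings and 1.732 servings → $2.41.
Cheapest feasible corner: $2.41.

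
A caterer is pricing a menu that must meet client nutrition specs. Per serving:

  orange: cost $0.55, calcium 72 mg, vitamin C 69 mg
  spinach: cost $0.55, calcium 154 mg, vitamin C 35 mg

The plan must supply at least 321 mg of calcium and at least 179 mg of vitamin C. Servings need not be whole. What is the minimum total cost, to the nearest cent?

$1.74

A basic optimal solution has at most two foods positive. Try each food alone and each pair with both targets met exactly.
orange only: max(321/72, 179/69) = 4.458 servings → $2.45.
spinach only: max(321/154, 179/35) = 5.114 servings → $2.81.
orange + spinach with both tight: 2.015 servings and 1.142 servings → $1.74.
Cheapest feasible corner: $1.74.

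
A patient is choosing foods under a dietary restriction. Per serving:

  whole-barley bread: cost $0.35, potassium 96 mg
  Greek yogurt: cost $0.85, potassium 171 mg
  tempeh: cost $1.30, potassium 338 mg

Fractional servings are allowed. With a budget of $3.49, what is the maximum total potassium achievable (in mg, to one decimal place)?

Potassium per dollar: whole-barley bread 274.3, tempeh 260, Greek yogurt 201.2.
With no serving limits, spend the whole cost allowance on whole-barley bread: $3.49 / $0.35 × 96 mg = 957.3 mg.

957.3 mg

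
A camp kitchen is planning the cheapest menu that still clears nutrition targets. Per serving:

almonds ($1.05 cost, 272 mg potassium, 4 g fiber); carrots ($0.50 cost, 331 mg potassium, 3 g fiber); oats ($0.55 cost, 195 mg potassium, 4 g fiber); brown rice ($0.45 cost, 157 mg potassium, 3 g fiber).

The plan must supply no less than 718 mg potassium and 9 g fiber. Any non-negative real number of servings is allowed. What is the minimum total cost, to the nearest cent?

$1.37

Check every corner: each single food scaled to meet both minima, and each pair solved so both constraints bind.
almonds only: max(718/272, 9/4) = 2.64 servings → $2.77.
carrots only: max(718/331, 9/3) = 3 servings → $1.50.
oats only: max(718/195, 9/4) = 3.682 servings → $2.03.
brown rice only: max(718/157, 9/3) = 4.573 servings → $2.06.
almonds + carrots with both tight: 1.624 servings and 0.8346 servings → $2.12.
almonds + oats: the both-tight solution has a negative serving — not a feasible corner.
almonds + brown rice: intersection lies outside the first quadrant.
carrots + oats with both tight: 1.512 servings and 1.116 servings → $1.37.
carrots + brown rice with both tight: 1.42 servings and 1.58 servings → $1.42.
oats + brown rice: the both-tight solution has a negative serving — not a feasible corner.
Cheapest feasible corner: $1.37.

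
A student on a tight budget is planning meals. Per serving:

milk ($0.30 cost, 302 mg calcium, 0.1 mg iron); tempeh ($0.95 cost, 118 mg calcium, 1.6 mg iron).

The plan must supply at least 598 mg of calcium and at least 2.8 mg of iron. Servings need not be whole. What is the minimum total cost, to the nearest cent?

$1.98

The cheapest plan sits at a corner of the feasible region — with two constraints it uses at most two foods.
milk only: max(598/302, 2.8/0.1) = 28 servings → $8.40.
tempeh only: max(598/118, 2.8/1.6) = 5.068 servings → $4.81.
milk + tempeh with both tight: 1.329 servings and 1.667 servings → $1.98.
So the least-cost plan costs $1.98.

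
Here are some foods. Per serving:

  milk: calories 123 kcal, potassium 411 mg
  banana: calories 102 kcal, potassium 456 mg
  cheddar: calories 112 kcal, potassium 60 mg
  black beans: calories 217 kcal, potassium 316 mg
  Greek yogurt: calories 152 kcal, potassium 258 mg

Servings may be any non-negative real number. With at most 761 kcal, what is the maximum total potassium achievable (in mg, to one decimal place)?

Potassium per kcal: banana 4.471, milk 3.341, Greek yogurt 1.697, black beans 1.456, cheddar 0.5357.
With no serving limits, spend the whole calories allowance on banana: 761 kcal / 102 kcal × 456 mg = 3402.1 mg.

3402.1 mg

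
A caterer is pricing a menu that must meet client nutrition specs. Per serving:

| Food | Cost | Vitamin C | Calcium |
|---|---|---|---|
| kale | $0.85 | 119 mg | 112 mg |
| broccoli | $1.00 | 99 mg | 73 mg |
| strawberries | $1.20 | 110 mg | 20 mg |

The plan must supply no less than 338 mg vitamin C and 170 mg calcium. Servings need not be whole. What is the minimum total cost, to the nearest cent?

kale only: max(338/119, 170/112) = 2.84 servings → $2.41.
broccoli only: max(338/99, 170/73) = 3.414 servings → $3.41.
strawberries only: max(338/110, 170/20) = 8.5 servings → $10.20.
kale + broccoli: intersection lies outside the first quadrant.
kale + strawberries with both tight: 1.201 servings and 1.773 servings → $3.15.
broccoli + strawberries with both tight: 1.974 servings and 1.297 servings → $3.53.
Cheapest feasible corner: $2.41.

$2.41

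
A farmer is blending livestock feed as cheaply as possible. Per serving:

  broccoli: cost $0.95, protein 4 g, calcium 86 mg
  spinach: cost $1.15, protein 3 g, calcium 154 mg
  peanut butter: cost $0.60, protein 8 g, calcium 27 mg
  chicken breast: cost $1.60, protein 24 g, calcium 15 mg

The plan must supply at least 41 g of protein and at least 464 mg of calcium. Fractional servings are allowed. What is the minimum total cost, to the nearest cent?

$5.17

For a min-cost LP with two ≥-constraints, a basic feasible solution has at most two positive variables.
broccoli only: max(41/4, 464/86) = 10.25 servings → $9.74.
spinach only: max(41/3, 464/154) = 13.67 servings → $15.72.
peanut butter only: max(41/8, 464/27) = 17.19 servings → $10.31.
chicken breast only: max(41/24, 464/15) = 30.93 servings → $49.49.
broccoli + spinach: intersection lies outside the first quadrant.
broccoli + peanut butter with both tight: 4.491 servings and 2.879 servings → $5.99.
broccoli + chicken breast with both tight: 5.25 servings and 0.8333 servings → $6.32.
spinach + peanut butter with both tight: 2.263 servings and 4.276 servings → $5.17.
spinach + chicken breast with both tight: 2.882 servings and 1.348 servings → $5.47.
peanut butter + chicken breast: the both-tight solution has a negative serving — not a feasible corner.
Cheapest feasible corner: $5.17.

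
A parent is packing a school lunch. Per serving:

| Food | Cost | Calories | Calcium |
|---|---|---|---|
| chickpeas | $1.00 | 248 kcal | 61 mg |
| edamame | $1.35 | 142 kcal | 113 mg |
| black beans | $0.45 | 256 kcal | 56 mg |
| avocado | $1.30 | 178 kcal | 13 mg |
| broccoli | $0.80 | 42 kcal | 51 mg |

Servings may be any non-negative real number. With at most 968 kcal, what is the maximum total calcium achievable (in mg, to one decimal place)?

1175.4 mg

Calcium per kcal: broccoli 1.214, edamame 0.7958, chickpeas 0.246, black beans 0.2188, avocado 0.07303.
With no serving limits, spend the whole calories allowance on broccoli: 968 kcal / 42 kcal × 51 mg = 1175.4 mg.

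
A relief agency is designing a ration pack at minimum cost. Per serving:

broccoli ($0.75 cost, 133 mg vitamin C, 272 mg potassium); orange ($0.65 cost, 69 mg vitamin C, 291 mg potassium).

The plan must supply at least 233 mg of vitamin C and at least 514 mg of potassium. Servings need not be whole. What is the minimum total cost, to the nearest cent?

For a min-cost LP with two ≥-constraints, a basic feasible solution has at most two positive variables.
broccoli only: max(233/133, 514/272) = 1.89 servings → $1.42.
orange only: max(233/69, 514/291) = 3.377 servings → $2.19.
broccoli + orange with both tight: 1.622 servings and 0.2501 servings → $1.38.
Cheapest feasible corner: $1.38.

$1.38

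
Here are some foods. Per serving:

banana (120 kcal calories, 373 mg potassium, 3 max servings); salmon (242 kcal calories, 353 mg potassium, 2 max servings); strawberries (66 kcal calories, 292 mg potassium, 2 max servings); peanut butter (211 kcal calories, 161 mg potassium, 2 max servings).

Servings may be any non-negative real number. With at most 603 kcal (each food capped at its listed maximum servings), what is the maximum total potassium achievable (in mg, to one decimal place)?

1864.9 mg

Potassium per kcal: strawberries 4.424, banana 3.108, salmon 1.459, peanut butter 0.763.
Take 2 servings of strawberries: uses 132 kcal, +584.0 mg potassium (running total 584.0 mg).
Take 3 servings of banana: uses 360 kcal, +1119.0 mg potassium (running total 1703.0 mg).
Take 0.4587 servings of salmon: uses 111 kcal, +161.9 mg potassium (running total 1864.9 mg).
Filling greedily by potassium-per-kcal is optimal for one linear limit, giving 1864.9 mg.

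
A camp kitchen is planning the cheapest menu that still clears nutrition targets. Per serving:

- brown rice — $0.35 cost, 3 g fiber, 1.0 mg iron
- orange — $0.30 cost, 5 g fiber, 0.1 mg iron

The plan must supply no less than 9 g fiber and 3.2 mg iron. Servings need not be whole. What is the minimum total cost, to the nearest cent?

Check every corner: each single food scaled to meet both minima, and each pair solved so both constraints bind.
brown rice only: max(9/3, 3.2/1.0) = 3.2 servings → $1.12.
orange only: max(9/5, 3.2/0.1) = 32 servings → $9.60.
brown rice + orange: intersection lies outside the first quadrant.
So the least-cost plan costs $1.12.

$1.12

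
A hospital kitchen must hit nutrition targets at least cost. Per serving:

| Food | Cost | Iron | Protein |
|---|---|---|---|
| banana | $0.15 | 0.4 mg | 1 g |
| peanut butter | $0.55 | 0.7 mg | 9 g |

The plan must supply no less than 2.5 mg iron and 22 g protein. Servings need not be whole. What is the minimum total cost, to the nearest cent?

With two linear requirements the optimum uses one or two foods; enumerate the corners.
banana only: max(2.5/0.4, 22/1) = 22 servings → $3.30.
peanut butter only: max(2.5/0.7, 22/9) = 3.571 servings → $1.96.
banana + peanut butter with both tight: 2.448 servings and 2.172 servings → $1.56.
The minimum over all feasible corners is $1.56.

$1.56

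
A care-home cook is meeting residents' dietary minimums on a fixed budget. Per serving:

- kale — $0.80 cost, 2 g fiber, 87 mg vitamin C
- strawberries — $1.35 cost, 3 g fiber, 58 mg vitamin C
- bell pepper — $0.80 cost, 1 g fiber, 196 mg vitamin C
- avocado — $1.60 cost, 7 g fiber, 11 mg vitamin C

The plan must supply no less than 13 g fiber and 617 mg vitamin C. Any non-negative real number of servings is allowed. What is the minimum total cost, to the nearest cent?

$4.72

A basic optimal solution has at most two foods positive. Try each food alone and each pair with both targets met exactly.
kale only: max(13/2, 617/87) = 7.092 servings → $5.67.
strawberries only: max(13/3, 617/58) = 10.64 servings → $14.36.
bell pepper only: max(13/1, 617/196) = 13 servings → $10.40.
avocado only: max(13/7, 617/11) = 56.09 servings → $89.75.
kale + strawberries: the both-tight solution has a negative serving — not a feasible corner.
kale + bell pepper with both tight: 6.331 servings and 0.3377 servings → $5.34.
kale + avocado with both targets exact would need a negative amount; discard.
strawberries + bell pepper with both tight: 3.643 servings and 2.07 servings → $6.57.
strawberries + avocado with both targets exact would need a negative amount; discard.
bell pepper + avocado with both tight: 3.068 servings and 1.419 servings → $4.72.
The minimum over all feasible corners is $4.72.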